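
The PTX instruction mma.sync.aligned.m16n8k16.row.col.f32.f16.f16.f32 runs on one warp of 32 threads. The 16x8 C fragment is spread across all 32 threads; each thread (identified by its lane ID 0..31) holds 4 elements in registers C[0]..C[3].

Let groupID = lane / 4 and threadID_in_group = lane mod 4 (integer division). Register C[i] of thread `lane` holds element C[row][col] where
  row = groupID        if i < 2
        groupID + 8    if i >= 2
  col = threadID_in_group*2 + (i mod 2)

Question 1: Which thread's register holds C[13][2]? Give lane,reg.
21,2

r=13⇒gr=5,Rb=1  c=2⇒th=1,odd=0
L=5*4+1=21  i=1*2+0=2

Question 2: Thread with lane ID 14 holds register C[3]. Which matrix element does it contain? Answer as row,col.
14: g=3,t=2
[3] (3+8,2*2+1) = (11,5)

11,5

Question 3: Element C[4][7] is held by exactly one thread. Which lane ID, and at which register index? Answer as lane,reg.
19,1

r=4->g=4,rb=0  c=7->t=3,b0=1
L=4*4+3=19  i=0*2+1=1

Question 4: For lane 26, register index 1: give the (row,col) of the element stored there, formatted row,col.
26: G=6,T=2
[1] (6+0,2*2+1) = (6,5)

6,5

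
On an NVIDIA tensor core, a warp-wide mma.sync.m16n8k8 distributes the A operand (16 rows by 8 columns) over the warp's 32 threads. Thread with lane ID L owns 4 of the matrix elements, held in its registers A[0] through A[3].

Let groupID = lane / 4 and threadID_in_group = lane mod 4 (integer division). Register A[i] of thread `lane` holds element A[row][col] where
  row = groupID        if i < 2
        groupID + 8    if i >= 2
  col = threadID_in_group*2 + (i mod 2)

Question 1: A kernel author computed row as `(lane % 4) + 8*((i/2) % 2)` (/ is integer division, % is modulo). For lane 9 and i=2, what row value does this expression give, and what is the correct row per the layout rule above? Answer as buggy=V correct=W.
`(lane % 4) + 8*((i/2) % 2)`[9,2]⇒9
9: gr=2,th=1
[2] (2+8,1*2+0) = (10,2)
row: 9 vs 10

buggy=9 correct=10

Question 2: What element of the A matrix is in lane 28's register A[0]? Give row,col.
lane 28: gid=7 (28/4), tid=0 (28%4)
i=0: r=7+0=7, c=0*2+0=0

7,0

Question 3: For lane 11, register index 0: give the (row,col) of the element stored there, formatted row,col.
2,6

lane 11: G=2 (11/4), T=3 (11%4)
i=0: r=2+0=2, c=3*2+0=6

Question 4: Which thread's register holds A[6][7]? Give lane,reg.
27,1

r:6=>grp=6,rB=0  c:7=>tig=3,lo=1
L=6*4+3=27  i=0*2+1=1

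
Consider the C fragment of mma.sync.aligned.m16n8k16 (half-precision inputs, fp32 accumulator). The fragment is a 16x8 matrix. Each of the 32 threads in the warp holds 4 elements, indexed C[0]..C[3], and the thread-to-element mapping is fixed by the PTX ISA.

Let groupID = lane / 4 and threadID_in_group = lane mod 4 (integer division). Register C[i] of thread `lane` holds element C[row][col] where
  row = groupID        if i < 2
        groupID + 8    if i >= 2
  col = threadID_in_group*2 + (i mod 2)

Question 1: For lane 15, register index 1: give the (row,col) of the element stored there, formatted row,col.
3,7

lane 15->15/4=3, 15 mod 4=3
i=1  r:3+0->3  c:2·3+1->7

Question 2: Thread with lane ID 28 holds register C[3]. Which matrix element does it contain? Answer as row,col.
L=28=>grp=28>>2=7, tig=28&3=0
[3]=>row 7+8=15  col 0·2+1=1

15,1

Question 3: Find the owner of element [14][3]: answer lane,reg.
r=14→G=6,rhi=1  c=3→T=1,p=1
L=6*4+1=25  i=1*2+1=3

25,3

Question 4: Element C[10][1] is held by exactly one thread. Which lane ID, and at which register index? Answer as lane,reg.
8,3

r:10=>grp=2,rB=1  c:1=>tig=0,lo=1
L=2*4+0=8  i=1*2+1=3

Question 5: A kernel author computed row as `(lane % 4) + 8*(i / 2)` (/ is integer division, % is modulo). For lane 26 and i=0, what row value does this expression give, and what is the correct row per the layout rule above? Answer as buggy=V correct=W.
buggy=2 correct=6

`(lane % 4) + 8*(i / 2)`[26,0]->2
lane 26->26/4=6, 26 mod 4=2
i=0  r:6+0->6  c:2·2+0->4
row: 2 vs 6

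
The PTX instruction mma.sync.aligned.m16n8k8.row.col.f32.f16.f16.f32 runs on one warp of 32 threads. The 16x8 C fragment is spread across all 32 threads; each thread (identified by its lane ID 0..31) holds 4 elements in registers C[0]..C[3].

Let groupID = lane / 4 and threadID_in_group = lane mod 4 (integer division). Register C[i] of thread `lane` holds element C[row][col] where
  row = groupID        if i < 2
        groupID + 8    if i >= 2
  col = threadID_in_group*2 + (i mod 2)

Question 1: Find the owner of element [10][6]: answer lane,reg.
r:10=>grp=2,rB=1  c:6=>tig=3,lo=0
L=2*4+3=11  i=1*2+0=2

11,2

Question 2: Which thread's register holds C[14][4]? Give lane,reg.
r=14->g=6,rb=1  c=4->t=2,b0=0
L=6*4+2=26  i=1*2+0=2

26,2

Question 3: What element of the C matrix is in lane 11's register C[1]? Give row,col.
lane 11->11/4=2, 11 mod 4=3
i=1  r:2+0->2  c:2·3+1->7

2,7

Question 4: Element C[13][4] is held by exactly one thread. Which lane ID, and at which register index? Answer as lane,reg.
22,2

r=13→G=5,rhi=1  c=4→T=2,p=0
L=5*4+2=22  i=1*2+0=2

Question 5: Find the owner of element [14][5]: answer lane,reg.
r:14=>grp=6,rB=1  c:5=>tig=2,lo=1
L=6*4+2=26  i=1*2+1=3

26,3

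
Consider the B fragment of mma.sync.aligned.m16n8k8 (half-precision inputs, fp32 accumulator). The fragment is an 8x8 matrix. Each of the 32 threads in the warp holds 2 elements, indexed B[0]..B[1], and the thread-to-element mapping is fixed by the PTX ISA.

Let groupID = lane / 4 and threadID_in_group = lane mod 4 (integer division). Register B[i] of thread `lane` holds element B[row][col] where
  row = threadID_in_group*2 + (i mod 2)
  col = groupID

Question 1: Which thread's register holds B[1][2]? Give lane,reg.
8,1

c=2->g=2  r=1->t=0,b0=1
L=2*4+0=8  i=1=1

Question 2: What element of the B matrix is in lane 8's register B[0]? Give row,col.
0,2

lane 8->8/4=2, 8 mod 4=0
i=0  r:2·0+0->0  c:2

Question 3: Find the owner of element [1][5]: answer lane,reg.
20,1

c=5→G=5  r=1→T=0,p=1
L=5*4+0=20  i=1=1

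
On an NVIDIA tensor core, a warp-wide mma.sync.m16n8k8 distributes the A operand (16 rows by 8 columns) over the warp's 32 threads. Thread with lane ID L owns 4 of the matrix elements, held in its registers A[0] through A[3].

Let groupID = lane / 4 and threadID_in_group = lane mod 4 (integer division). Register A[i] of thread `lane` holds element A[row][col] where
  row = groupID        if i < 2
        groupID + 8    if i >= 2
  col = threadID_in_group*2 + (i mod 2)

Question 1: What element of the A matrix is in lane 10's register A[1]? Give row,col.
L=10->gid=10>>2=2, tid=10&3=2
[1]->row 2+0=2  col 2·2+1=5

2,5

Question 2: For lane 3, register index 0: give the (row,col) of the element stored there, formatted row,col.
0,6

L=3->gid=3>>2=0, tid=3&3=3
[0]->row 0+0=0  col 3·2+0=6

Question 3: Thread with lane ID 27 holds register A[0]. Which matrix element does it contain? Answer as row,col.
6,6

lane 27⇒27/4=6, 27 mod 4=3
i=0  r:6+0⇒6  c:2·3+0⇒6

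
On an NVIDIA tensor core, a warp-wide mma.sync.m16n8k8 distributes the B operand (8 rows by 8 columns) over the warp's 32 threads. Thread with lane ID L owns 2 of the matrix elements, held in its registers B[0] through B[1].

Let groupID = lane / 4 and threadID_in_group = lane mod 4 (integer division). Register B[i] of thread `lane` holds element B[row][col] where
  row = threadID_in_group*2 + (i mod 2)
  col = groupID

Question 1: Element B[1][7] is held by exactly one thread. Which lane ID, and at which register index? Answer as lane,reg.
c=7->g=7  r=1->t=0,b0=1
L=7*4+0=28  i=1=1

28,1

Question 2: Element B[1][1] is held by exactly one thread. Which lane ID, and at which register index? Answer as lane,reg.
c=1->g=1  r=1->t=0,b0=1
L=1*4+0=4  i=1=1

4,1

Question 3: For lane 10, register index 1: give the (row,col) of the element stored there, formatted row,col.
10: G=2,T=2
[1] (2*2+1,2) = (5,2)

5,2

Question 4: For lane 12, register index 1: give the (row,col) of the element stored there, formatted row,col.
1,3

lane 12: G=3 (12/4), T=0 (12%4)
i=1: r=0*2+1=1, c=G=3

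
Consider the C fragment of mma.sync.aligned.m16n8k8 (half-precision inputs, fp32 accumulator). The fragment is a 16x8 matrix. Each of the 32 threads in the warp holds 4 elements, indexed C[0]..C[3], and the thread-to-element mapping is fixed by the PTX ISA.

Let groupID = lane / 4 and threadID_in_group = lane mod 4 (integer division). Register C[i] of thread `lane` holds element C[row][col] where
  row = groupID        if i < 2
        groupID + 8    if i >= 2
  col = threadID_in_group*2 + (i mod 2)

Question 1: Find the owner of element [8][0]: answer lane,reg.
0,2

r: 8->gid=0,r8=1  c: 0->tid=0,i&1=0
L=0*4+0=0  i=1*2+0=2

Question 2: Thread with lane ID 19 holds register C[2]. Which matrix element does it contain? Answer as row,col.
lane 19: g=4 (19/4), t=3 (19%4)
i=2: r=4+8=12, c=3*2+0=6

12,6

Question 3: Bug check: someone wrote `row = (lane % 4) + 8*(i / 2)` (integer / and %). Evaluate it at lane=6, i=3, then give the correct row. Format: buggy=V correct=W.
`(lane % 4) + 8*(i / 2)`[6,3]->10
6: gid=1,tid=2
[3] (1+8,2*2+1) = (9,5)
row: 10 vs 9

buggy=10 correct=9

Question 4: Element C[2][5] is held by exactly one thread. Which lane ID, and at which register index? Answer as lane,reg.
10,1

r: 2->gid=2,r8=0  c: 5->tid=2,i&1=1
L=2*4+2=10  i=0*2+1=1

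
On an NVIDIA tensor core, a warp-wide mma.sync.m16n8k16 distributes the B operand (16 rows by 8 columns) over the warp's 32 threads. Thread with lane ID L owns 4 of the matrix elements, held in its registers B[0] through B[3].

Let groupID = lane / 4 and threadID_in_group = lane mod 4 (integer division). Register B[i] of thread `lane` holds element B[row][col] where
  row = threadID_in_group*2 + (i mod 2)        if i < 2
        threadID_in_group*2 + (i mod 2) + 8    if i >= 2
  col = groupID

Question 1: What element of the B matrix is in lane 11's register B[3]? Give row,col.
L=11->gid=11>>2=2, tid=11&3=3
[3]->row 3·2+1+8=15  col gid=2

15,2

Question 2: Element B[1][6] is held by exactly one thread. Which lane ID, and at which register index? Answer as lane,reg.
c=6->g=6  r=1->rb=0,t=0,b0=1
L=6*4+0=24  i=0*2+1=1

24,1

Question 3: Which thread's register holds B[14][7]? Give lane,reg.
c:7=>grp=7  r:14=>rB=1,tig=3,lo=0
L=7*4+3=31  i=1*2+0=2

31,2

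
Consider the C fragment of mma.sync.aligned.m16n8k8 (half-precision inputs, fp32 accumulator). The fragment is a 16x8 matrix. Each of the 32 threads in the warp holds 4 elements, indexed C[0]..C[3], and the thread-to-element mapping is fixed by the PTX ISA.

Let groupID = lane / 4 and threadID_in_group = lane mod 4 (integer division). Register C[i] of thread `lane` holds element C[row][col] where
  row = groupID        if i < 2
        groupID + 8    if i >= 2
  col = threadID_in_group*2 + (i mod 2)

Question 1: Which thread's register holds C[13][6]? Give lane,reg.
23,2

r: 13->gid=5,r8=1  c: 6->tid=3,i&1=0
L=5*4+3=23  i=1*2+0=2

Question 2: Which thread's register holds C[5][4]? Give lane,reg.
22,0

r=5⇒gr=5,Rb=0  c=4⇒th=2,odd=0
L=5*4+2=22  i=0*2+0=0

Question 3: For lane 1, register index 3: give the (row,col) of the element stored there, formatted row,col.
8,3

1: G=0,T=1
[3] (0+8,1*2+1) = (8,3)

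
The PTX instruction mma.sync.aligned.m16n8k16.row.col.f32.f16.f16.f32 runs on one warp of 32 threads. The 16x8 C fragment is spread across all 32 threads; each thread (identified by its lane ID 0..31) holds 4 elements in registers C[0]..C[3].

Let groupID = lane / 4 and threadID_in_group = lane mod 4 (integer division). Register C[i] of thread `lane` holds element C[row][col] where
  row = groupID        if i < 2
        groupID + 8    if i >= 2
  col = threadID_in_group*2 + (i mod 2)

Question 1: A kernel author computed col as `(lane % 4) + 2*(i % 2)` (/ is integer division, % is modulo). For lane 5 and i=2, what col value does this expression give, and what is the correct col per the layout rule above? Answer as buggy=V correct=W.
buggy=1 correct=2

`(lane % 4) + 2*(i % 2)`[5,2]=>1
lane 5=>5/4=1, 5 mod 4=1
i=2  r:1+8=>9  c:2·1+0=>2
col: 1 vs 2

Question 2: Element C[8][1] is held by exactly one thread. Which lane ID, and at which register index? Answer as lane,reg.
r:8=>grp=0,rB=1  c:1=>tig=0,lo=1
L=0*4+0=0  i=1*2+1=3

0,3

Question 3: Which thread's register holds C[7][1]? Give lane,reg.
r=7->g=7,rb=0  c=1->t=0,b0=1
L=7*4+0=28  i=0*2+1=1

28,1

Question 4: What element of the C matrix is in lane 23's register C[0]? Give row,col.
5,6

lane 23→23/4=5, 23 mod 4=3
i=0  r:5+0→5  c:2·3+0→6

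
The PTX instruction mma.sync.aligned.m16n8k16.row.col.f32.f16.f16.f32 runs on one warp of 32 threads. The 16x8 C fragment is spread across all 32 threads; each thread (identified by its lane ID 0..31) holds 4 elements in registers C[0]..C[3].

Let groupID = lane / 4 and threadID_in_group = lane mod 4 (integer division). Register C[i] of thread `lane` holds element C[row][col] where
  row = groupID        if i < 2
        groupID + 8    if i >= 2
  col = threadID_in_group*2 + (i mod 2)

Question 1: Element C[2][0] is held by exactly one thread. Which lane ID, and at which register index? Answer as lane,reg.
r=2→G=2,rhi=0  c=0→T=0,p=0
L=2*4+0=8  i=0*2+0=0

8,0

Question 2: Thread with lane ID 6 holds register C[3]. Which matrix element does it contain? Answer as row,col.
9,5

lane 6->6/4=1, 6 mod 4=2
i=3  r:1+8->9  c:2·2+1->5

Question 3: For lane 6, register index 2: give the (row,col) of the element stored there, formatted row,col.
lane 6: G=1 (6/4), T=2 (6%4)
i=2: r=1+8=9, c=2*2+0=4

9,4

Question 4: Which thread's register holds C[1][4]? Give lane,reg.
6,0

r:1=>grp=1,rB=0  c:4=>tig=2,lo=0
L=1*4+2=6  i=0*2+0=0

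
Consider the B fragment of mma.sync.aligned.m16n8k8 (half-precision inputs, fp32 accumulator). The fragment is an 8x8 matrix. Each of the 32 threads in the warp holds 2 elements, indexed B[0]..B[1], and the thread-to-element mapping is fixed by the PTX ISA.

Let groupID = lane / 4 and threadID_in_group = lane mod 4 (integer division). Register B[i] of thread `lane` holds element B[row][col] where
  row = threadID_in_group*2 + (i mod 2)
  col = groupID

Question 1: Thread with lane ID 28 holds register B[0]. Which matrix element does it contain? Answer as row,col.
lane 28->28/4=7, 28 mod 4=0
i=0  r:2·0+0->0  c:7

0,7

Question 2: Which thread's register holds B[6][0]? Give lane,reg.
c:0=>grp=0  r:6=>tig=3,lo=0
L=0*4+3=3  i=0=0

3,0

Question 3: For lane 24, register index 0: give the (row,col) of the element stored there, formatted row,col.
L=24->g=24>>2=6, t=24&3=0
[0]->row 0·2+0=0  col g=6

0,6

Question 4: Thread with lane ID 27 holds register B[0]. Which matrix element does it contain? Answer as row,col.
lane 27->27/4=6, 27 mod 4=3
i=0  r:2·3+0->6  c:6

6,6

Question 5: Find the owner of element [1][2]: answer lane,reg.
8,1

c=2->g=2  r=1->t=0,b0=1
L=2*4+0=8  i=1=1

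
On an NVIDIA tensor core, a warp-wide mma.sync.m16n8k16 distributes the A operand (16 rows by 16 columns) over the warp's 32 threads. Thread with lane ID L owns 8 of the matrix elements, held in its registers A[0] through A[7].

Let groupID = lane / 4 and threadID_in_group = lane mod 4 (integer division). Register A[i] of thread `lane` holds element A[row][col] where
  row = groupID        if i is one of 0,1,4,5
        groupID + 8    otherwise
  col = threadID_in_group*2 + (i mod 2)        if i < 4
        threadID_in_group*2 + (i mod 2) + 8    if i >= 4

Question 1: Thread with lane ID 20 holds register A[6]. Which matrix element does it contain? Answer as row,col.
13,8

L=20->g=20>>2=5, t=20&3=0
[6]->row 5+8=13  col 0·2+0+8=8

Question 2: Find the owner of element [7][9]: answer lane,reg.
28,5

r=7->g=7,rb=0  c=9->cb=1,t=0,b0=1
L=7*4+0=28  i=1*4+0*2+1=5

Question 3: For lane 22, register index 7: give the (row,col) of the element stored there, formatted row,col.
13,13

L=22=>grp=22>>2=5, tig=22&3=2
[7]=>row 5+8=13  col 2·2+1+8=13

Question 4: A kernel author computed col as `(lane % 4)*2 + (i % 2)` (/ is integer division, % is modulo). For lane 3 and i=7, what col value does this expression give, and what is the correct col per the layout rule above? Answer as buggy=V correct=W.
`(lane % 4)*2 + (i % 2)`[3,7]->7
L=3->g=3>>2=0, t=3&3=3
[7]->row 0+8=8  col 3·2+1+8=15
col: 7 vs 15

buggy=7 correct=15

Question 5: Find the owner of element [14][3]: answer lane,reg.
25,3

r=14->g=6,rb=1  c=3->cb=0,t=1,b0=1
L=6*4+1=25  i=0*4+1*2+1=3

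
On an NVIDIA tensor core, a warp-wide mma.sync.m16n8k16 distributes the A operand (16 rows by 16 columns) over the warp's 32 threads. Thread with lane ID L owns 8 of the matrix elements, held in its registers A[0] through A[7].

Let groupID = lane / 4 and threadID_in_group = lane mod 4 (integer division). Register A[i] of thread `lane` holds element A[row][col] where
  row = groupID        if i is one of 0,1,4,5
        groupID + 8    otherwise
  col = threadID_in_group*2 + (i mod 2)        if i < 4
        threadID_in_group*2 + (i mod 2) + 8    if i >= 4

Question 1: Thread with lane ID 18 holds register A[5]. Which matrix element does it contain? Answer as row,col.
4,13

lane 18->18/4=4, 18 mod 4=2
i=5  r:4+0->4  c:2·2+1+8->13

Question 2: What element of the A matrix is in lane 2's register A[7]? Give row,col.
8,13

lane 2: gid=0 (2/4), tid=2 (2%4)
i=7: r=0+8=8, c=2*2+1+8=13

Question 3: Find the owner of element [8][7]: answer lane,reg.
r=8->g=0,rb=1  c=7->cb=0,t=3,b0=1
L=0*4+3=3  i=0*4+1*2+1=3

3,3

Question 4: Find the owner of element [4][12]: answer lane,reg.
18,4

r: 4->gid=4,r8=0  c: 12->c8=1,tid=2,i&1=0
L=4*4+2=18  i=1*4+0*2+0=4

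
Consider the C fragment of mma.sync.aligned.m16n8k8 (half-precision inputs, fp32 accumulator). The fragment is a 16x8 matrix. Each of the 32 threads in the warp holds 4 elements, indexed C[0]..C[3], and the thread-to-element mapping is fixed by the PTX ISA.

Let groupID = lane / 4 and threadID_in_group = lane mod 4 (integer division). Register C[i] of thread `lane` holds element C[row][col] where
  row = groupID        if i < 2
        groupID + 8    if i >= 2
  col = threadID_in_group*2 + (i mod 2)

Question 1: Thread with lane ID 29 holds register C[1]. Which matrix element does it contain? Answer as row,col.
7,3

lane 29: grp=7 (29/4), tig=1 (29%4)
i=1: r=7+0=7, c=1*2+1=3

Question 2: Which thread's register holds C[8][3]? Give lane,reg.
r:8=>grp=0,rB=1  c:3=>tig=1,lo=1
L=0*4+1=1  i=1*2+1=3

1,3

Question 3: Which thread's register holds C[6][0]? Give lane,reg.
r:6=>grp=6,rB=0  c:0=>tig=0,lo=0
L=6*4+0=24  i=0*2+0=0

24,0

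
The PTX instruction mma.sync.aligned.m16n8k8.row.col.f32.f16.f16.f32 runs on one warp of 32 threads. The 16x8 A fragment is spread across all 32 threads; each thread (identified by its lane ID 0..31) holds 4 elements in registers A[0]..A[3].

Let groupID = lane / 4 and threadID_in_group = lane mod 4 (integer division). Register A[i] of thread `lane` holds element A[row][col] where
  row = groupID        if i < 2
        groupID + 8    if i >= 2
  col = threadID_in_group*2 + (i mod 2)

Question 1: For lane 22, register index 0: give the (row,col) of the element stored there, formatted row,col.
lane 22: gid=5 (22/4), tid=2 (22%4)
i=0: r=5+0=5, c=2*2+0=4

5,4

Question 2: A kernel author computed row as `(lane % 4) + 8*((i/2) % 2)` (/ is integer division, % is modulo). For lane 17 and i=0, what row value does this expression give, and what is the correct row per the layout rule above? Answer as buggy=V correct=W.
buggy=1 correct=4

`(lane % 4) + 8*((i/2) % 2)`[17,0]->1
lane 17->17/4=4, 17 mod 4=1
i=0  r:4+0->4  c:2·1+0->2
row: 1 vs 4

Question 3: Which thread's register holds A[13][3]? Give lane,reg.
r: 13->gid=5,r8=1  c: 3->tid=1,i&1=1
L=5*4+1=21  i=1*2+1=3

21,3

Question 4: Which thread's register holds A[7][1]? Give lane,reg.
28,1

r=7→G=7,rhi=0  c=1→T=0,p=1
L=7*4+0=28  i=0*2+1=1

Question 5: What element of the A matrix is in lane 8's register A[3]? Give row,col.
lane 8: g=2 (8/4), t=0 (8%4)
i=3: r=2+8=10, c=0*2+1=1

10,1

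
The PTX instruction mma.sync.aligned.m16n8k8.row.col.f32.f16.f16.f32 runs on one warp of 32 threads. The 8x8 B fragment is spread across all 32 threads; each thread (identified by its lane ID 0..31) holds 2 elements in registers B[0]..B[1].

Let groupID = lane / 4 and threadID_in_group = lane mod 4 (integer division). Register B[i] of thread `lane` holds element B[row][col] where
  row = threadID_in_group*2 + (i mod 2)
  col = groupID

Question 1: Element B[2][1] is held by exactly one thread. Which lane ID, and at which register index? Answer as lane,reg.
5,0

c=1->g=1  r=2->t=1,b0=0
L=1*4+1=5  i=0=0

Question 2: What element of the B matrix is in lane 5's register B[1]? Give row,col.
3,1

L=5=>grp=5>>2=1, tig=5&3=1
[1]=>row 1·2+1=3  col grp=1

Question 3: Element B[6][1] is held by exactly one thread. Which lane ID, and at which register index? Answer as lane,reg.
7,0

c=1⇒gr=1  r=6⇒th=3,odd=0
L=1*4+3=7  i=0=0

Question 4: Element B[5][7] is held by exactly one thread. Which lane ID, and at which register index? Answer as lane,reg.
30,1

c:7=>grp=7  r:5=>tig=2,lo=1
L=7*4+2=30  i=1=1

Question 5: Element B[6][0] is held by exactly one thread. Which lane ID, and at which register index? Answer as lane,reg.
3,0

c=0->g=0  r=6->t=3,b0=0
L=0*4+3=3  i=0=0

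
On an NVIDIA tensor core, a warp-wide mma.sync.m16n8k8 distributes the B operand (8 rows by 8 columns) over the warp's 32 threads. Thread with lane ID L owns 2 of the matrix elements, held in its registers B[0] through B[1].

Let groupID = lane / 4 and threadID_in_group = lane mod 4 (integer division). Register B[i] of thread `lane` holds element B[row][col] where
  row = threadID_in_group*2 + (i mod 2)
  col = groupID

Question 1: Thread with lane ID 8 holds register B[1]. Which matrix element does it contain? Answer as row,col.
1,2

L=8⇒gr=8>>2=2, th=8&3=0
[1]⇒row 0·2+1=1  col gr=2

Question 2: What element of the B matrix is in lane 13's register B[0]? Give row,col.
lane 13: gid=3 (13/4), tid=1 (13%4)
i=0: r=1*2+0=2, c=gid=3

2,3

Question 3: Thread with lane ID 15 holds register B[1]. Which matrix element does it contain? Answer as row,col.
lane 15->15/4=3, 15 mod 4=3
i=1  r:2·3+1->7  c:3

7,3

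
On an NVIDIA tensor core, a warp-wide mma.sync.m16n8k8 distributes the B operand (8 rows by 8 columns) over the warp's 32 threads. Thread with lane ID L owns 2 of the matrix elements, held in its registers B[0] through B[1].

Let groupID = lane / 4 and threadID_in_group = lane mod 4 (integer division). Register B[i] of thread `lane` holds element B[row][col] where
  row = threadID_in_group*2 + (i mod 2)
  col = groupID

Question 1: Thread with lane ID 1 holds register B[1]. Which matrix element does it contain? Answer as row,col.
L=1=>grp=1>>2=0, tig=1&3=1
[1]=>row 1·2+1=3  col grp=0

3,0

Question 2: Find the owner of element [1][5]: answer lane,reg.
c=5⇒gr=5  r=1⇒th=0,odd=1
L=5*4+0=20  i=1=1

20,1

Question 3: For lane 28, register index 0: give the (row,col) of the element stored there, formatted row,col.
lane 28=>28/4=7, 28 mod 4=0
i=0  r:2·0+0=>0  c:7

0,7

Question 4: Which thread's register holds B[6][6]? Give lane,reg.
27,0

c:6=>grp=6  r:6=>tig=3,lo=0
L=6*4+3=27  i=0=0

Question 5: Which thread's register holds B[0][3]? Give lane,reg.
12,0

c: 3->gid=3  r: 0->tid=0,i&1=0
L=3*4+0=12  i=0=0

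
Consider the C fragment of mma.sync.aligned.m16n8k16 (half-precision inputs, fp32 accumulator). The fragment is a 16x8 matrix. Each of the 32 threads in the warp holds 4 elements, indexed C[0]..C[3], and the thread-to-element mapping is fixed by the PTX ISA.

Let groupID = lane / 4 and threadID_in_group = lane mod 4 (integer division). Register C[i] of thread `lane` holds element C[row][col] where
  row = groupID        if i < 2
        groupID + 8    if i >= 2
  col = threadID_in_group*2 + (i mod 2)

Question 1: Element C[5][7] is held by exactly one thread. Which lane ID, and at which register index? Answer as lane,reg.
r: 5->gid=5,r8=0  c: 7->tid=3,i&1=1
L=5*4+3=23  i=0*2+1=1

23,1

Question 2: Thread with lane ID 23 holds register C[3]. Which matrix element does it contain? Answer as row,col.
23: gr=5,th=3
[3] (5+8,3*2+1) = (13,7)

13,7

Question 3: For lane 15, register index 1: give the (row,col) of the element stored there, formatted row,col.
3,7

15: grp=3,tig=3
[1] (3+0,3*2+1) = (3,7)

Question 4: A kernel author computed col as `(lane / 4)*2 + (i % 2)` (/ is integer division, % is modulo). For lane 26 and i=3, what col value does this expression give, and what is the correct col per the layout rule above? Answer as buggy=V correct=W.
buggy=13 correct=5

`(lane / 4)*2 + (i % 2)`[26,3]→13
lane 26→26/4=6, 26 mod 4=2
i=3  r:6+8→14  c:2·2+1→5
col: 13 vs 5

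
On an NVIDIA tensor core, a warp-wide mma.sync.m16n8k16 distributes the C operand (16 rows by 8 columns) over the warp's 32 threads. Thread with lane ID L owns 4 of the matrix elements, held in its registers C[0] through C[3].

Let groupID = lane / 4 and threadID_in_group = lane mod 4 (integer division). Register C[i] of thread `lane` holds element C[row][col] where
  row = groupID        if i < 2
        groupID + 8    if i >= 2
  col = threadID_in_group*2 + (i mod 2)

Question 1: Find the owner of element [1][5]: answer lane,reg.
r=1→G=1,rhi=0  c=5→T=2,p=1
L=1*4+2=6  i=0*2+1=1

6,1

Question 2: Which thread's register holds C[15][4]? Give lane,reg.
r=15⇒gr=7,Rb=1  c=4⇒th=2,odd=0
L=7*4+2=30  i=1*2+0=2

30,2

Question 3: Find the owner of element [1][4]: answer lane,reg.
r=1->g=1,rb=0  c=4->t=2,b0=0
L=1*4+2=6  i=0*2+0=0

6,0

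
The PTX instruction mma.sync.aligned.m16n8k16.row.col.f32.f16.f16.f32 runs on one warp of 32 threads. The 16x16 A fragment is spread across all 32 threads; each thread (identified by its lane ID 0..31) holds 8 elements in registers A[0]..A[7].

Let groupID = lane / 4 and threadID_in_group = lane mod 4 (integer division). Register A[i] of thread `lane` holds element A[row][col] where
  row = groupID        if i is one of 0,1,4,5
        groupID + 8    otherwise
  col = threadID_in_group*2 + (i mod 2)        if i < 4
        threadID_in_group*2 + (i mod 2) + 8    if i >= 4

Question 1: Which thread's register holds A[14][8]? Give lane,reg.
r=14⇒gr=6,Rb=1  c=8⇒Cb=1,th=0,odd=0
L=6*4+0=24  i=1*4+1*2+0=6

24,6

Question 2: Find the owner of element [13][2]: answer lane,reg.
r=13→G=5,rhi=1  c=2→chi=0,T=1,p=0
L=5*4+1=21  i=0*4+1*2+0=2

21,2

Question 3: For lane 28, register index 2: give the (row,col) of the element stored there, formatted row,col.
lane 28->28/4=7, 28 mod 4=0
i=2  r:7+8->15  c:2·0+0+0->0

15,0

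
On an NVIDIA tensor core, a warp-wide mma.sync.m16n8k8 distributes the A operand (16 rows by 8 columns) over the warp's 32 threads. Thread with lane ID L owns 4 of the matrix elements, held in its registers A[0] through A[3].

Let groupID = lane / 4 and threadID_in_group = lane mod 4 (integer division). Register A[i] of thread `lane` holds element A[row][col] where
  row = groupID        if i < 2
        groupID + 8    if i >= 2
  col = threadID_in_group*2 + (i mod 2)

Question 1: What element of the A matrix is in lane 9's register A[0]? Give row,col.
2,2

lane 9: gr=2 (9/4), th=1 (9%4)
i=0: r=2+0=2, c=1*2+0=2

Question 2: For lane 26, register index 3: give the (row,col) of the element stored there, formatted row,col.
lane 26: G=6 (26/4), T=2 (26%4)
i=3: r=6+8=14, c=2*2+1=5

14,5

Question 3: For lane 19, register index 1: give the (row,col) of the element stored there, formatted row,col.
19: grp=4,tig=3
[1] (4+0,3*2+1) = (4,7)

4,7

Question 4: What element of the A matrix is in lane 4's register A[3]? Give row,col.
9,1

lane 4⇒4/4=1, 4 mod 4=0
i=3  r:1+8⇒9  c:2·0+1⇒1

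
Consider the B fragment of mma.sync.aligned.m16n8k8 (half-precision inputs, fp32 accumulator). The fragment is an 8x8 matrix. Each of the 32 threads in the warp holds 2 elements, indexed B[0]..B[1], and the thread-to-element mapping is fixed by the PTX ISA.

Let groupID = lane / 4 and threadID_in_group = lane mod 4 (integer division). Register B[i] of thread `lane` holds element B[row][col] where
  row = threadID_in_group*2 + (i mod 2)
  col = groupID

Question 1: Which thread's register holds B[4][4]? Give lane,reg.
18,0

c:4=>grp=4  r:4=>tig=2,lo=0
L=4*4+2=18  i=0=0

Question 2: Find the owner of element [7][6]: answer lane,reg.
c=6⇒gr=6  r=7⇒th=3,odd=1
L=6*4+3=27  i=1=1

27,1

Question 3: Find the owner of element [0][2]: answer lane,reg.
c=2->g=2  r=0->t=0,b0=0
L=2*4+0=8  i=0=0

8,0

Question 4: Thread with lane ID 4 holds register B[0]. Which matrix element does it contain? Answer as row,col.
lane 4: grp=1 (4/4), tig=0 (4%4)
i=0: r=0*2+0=0, c=grp=1

0,1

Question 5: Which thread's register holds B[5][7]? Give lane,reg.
c: 7->gid=7  r: 5->tid=2,i&1=1
L=7*4+2=30  i=1=1

30,1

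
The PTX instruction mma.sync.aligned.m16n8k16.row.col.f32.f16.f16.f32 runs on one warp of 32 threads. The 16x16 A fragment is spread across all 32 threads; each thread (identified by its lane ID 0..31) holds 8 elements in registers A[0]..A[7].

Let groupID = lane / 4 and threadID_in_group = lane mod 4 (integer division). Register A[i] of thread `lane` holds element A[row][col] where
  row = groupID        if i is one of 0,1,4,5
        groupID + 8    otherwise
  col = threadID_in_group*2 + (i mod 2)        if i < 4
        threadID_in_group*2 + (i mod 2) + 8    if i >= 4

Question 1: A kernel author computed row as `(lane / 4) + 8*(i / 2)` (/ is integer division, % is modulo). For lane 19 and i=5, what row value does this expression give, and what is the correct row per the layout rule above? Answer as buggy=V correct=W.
buggy=20 correct=4

`(lane / 4) + 8*(i / 2)`[19,5]⇒20
lane 19⇒19/4=4, 19 mod 4=3
i=5  r:4+0⇒4  c:2·3+1+8⇒15
row: 20 vs 4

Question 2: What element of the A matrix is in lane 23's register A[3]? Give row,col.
13,7

L=23⇒gr=23>>2=5, th=23&3=3
[3]⇒row 5+8=13  col 3·2+1+0=7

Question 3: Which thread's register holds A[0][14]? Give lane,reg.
3,4

r=0->g=0,rb=0  c=14->cb=1,t=3,b0=0
L=0*4+3=3  i=1*4+0*2+0=4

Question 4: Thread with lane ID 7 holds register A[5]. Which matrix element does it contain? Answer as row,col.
L=7->g=7>>2=1, t=7&3=3
[5]->row 1+0=1  col 3·2+1+8=15

1,15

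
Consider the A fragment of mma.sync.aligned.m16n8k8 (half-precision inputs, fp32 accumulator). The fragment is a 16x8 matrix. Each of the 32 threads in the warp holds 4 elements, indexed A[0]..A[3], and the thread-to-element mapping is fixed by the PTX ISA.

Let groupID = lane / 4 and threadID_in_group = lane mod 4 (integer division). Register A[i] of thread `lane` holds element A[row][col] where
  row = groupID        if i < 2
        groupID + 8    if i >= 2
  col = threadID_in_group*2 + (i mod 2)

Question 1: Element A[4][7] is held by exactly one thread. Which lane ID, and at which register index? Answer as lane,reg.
r:4=>grp=4,rB=0  c:7=>tig=3,lo=1
L=4*4+3=19  i=0*2+1=1

19,1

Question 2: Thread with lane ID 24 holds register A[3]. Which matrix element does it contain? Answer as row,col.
14,1

L=24->g=24>>2=6, t=24&3=0
[3]->row 6+8=14  col 0·2+1=1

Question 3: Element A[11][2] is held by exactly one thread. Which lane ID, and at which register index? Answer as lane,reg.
13,2

r: 11->gid=3,r8=1  c: 2->tid=1,i&1=0
L=3*4+1=13  i=1*2+0=2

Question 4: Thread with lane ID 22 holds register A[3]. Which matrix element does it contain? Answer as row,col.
lane 22→22/4=5, 22 mod 4=2
i=3  r:5+8→13  c:2·2+1→5

13,5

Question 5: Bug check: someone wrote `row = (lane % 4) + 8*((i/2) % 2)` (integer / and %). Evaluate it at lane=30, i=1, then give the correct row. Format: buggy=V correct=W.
`(lane % 4) + 8*((i/2) % 2)`[30,1]->2
lane 30: gid=7 (30/4), tid=2 (30%4)
i=1: r=7+0=7, c=2*2+1=5
row: 2 vs 7

buggy=2 correct=7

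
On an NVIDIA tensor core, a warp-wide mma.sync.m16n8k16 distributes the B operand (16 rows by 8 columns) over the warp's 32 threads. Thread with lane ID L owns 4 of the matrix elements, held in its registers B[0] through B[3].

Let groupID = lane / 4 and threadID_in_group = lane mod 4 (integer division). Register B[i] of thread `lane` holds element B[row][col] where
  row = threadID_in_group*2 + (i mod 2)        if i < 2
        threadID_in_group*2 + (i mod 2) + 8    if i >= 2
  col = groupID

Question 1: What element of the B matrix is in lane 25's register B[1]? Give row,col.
lane 25: G=6 (25/4), T=1 (25%4)
i=1: r=1*2+1+0=3, c=G=6

3,6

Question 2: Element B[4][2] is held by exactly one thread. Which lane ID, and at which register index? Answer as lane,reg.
10,0

c: 2->gid=2  r: 4->r8=0,tid=2,i&1=0
L=2*4+2=10  i=0*2+0=0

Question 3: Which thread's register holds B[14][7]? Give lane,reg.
31,2

c: 7->gid=7  r: 14->r8=1,tid=3,i&1=0
L=7*4+3=31  i=1*2+0=2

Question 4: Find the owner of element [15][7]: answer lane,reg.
31,3

c=7->g=7  r=15->rb=1,t=3,b0=1
L=7*4+3=31  i=1*2+1=3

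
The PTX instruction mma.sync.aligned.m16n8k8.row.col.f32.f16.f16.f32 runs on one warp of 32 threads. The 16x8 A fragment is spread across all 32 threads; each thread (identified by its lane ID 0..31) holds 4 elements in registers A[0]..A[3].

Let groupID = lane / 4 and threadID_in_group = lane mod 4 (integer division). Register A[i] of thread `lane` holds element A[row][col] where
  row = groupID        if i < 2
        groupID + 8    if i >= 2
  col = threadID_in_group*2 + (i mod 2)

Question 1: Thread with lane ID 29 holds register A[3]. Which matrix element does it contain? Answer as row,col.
15,3

L=29=>grp=29>>2=7, tig=29&3=1
[3]=>row 7+8=15  col 1·2+1=3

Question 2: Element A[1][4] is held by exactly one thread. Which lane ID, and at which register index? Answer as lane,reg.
6,0

r=1⇒gr=1,Rb=0  c=4⇒th=2,odd=0
L=1*4+2=6  i=0*2+0=0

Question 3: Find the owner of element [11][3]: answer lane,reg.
13,3

r: 11->gid=3,r8=1  c: 3->tid=1,i&1=1
L=3*4+1=13  i=1*2+1=3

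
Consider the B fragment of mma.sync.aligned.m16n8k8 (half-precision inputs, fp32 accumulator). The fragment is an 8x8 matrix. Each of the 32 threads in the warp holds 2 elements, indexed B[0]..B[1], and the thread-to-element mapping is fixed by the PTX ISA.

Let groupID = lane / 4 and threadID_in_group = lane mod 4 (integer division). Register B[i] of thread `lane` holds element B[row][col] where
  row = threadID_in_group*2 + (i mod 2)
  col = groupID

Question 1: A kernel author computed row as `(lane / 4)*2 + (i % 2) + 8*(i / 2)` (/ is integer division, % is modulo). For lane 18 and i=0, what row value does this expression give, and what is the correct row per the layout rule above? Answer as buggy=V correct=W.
buggy=8 correct=4

`(lane / 4)*2 + (i % 2) + 8*(i / 2)`[18,0]=>8
L=18=>grp=18>>2=4, tig=18&3=2
[0]=>row 2·2+0=4  col grp=4
row: 8 vs 4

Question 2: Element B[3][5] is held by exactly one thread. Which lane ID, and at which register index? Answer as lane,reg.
c=5->g=5  r=3->t=1,b0=1
L=5*4+1=21  i=1=1

21,1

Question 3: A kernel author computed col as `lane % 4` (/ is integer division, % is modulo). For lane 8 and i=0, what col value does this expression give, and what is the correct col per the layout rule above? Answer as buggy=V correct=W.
`lane % 4`[8,0]→0
lane 8: G=2 (8/4), T=0 (8%4)
i=0: r=0*2+0=0, c=G=2
col: 0 vs 2

buggy=0 correct=2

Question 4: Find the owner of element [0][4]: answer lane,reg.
16,0

c=4->g=4  r=0->t=0,b0=0
L=4*4+0=16  i=0=0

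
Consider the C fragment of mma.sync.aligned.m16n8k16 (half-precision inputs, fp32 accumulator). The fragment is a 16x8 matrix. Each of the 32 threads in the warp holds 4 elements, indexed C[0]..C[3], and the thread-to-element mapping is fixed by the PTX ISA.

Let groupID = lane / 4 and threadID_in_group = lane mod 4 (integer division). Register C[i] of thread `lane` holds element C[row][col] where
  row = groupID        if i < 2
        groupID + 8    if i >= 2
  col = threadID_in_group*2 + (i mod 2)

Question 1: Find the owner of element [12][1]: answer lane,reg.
r: 12->gid=4,r8=1  c: 1->tid=0,i&1=1
L=4*4+0=16  i=1*2+1=3

16,3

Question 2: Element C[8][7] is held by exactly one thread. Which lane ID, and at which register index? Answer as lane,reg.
r=8⇒gr=0,Rb=1  c=7⇒th=3,odd=1
L=0*4+3=3  i=1*2+1=3

3,3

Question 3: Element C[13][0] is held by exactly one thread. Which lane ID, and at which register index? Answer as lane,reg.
r:13=>grp=5,rB=1  c:0=>tig=0,lo=0
L=5*4+0=20  i=1*2+0=2

20,2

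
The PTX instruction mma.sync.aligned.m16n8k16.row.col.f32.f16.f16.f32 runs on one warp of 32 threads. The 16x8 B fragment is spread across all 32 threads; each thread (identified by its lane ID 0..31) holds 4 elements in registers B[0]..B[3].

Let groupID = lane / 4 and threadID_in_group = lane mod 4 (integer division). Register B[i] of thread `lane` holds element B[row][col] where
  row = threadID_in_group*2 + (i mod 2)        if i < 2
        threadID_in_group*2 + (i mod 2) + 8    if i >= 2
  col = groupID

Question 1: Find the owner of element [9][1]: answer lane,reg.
4,3

c=1->g=1  r=9->rb=1,t=0,b0=1
L=1*4+0=4  i=1*2+1=3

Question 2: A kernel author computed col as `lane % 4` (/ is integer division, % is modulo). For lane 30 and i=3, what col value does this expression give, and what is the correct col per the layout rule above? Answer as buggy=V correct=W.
buggy=2 correct=7

`lane % 4`[30,3]⇒2
L=30⇒gr=30>>2=7, th=30&3=2
[3]⇒row 2·2+1+8=13  col gr=7
col: 2 vs 7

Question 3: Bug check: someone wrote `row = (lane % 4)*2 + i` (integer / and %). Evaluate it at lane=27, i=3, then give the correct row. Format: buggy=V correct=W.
buggy=9 correct=15

`(lane % 4)*2 + i`[27,3]=>9
L=27=>grp=27>>2=6, tig=27&3=3
[3]=>row 3·2+1+8=15  col grp=6
row: 9 vs 15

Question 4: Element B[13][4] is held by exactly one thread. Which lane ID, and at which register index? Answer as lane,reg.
c=4->g=4  r=13->rb=1,t=2,b0=1
L=4*4+2=18  i=1*2+1=3

18,3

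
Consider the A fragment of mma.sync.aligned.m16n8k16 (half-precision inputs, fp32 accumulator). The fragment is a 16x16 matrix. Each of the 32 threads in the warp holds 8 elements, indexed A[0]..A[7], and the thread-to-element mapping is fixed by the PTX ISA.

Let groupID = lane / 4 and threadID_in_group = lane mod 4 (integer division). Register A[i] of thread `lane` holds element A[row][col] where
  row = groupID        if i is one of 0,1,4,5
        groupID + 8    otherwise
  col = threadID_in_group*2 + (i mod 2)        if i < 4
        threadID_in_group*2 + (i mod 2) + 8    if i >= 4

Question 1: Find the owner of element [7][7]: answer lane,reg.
r:7=>grp=7,rB=0  c:7=>cB=0,tig=3,lo=1
L=7*4+3=31  i=0*4+0*2+1=1

31,1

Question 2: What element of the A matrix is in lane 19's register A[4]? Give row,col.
4,14

lane 19->19/4=4, 19 mod 4=3
i=4  r:4+0->4  c:2·3+0+8->14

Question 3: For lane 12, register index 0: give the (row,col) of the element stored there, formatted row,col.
3,0

lane 12: grp=3 (12/4), tig=0 (12%4)
i=0: r=3+0=3, c=0*2+0+0=0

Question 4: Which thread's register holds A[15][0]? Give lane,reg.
28,2

r=15⇒gr=7,Rb=1  c=0⇒Cb=0,th=0,odd=0
L=7*4+0=28  i=0*4+1*2+0=2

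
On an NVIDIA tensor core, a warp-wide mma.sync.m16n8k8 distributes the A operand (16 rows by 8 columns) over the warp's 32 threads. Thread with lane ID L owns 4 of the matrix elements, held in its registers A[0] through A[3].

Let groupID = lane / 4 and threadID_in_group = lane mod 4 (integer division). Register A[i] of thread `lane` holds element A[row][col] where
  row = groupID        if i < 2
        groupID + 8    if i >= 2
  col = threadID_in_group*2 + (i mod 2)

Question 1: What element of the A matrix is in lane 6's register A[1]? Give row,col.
1,5

6: G=1,T=2
[1] (1+0,2*2+1) = (1,5)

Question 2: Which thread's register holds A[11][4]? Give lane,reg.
14,2

r=11->g=3,rb=1  c=4->t=2,b0=0
L=3*4+2=14  i=1*2+0=2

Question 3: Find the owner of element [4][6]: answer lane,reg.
19,0

r=4⇒gr=4,Rb=0  c=6⇒th=3,odd=0
L=4*4+3=19  i=0*2+0=0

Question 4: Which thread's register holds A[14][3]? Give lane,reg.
r=14→G=6,rhi=1  c=3→T=1,p=1
L=6*4+1=25  i=1*2+1=3

25,3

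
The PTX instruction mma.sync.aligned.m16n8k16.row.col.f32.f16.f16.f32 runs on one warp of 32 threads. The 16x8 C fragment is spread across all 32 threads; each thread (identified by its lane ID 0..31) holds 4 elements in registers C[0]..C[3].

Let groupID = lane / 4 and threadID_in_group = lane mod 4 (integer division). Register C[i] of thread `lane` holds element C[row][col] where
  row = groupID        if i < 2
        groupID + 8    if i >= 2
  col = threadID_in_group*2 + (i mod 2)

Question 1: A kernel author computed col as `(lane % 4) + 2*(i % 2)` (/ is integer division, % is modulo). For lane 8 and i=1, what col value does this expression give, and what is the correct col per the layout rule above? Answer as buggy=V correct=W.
`(lane % 4) + 2*(i % 2)`[8,1]→2
lane 8→8/4=2, 8 mod 4=0
i=1  r:2+0→2  c:2·0+1→1
col: 2 vs 1

buggy=2 correct=1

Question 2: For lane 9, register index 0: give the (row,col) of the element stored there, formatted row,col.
2,2

lane 9: gr=2 (9/4), th=1 (9%4)
i=0: r=2+0=2, c=1*2+0=2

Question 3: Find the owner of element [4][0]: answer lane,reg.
r=4→G=4,rhi=0  c=0→T=0,p=0
L=4*4+0=16  i=0*2+0=0

16,0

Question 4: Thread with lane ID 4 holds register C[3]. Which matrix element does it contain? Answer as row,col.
L=4->gid=4>>2=1, tid=4&3=0
[3]->row 1+8=9  col 0·2+1=1

9,1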